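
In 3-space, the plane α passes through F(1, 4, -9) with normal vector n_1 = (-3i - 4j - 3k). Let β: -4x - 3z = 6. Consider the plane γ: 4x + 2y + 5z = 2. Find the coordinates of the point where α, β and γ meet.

(-6, -2, 6)

α: n_1·r = n_1·F gives -3x - 4y - 3z = 8.
Solving the 3×3 linear system -3x - 4y - 3z = 8, -4x - 3z = 6, 4x + 2y + 5z = 2 (e.g. by elimination or Cramer's rule, determinant = -26) gives (-6, -2, 6).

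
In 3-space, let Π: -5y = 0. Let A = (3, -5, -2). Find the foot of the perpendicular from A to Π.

Foot = A − λn with λ = (n·A − d)/|n|² = (25 − 0)/25 = 1.
Foot = (3, -5, -2) − 1·(0, -5, 0) = (3, 0, -2).

(3, 0, -2)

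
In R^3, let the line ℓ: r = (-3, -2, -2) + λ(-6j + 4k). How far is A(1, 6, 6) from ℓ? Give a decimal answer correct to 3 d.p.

Taking (-3, -2, -2) on ℓ with direction v = (0, -6, 4): w = A − (-3, -2, -2) = (4, 8, 8), and w × v = (80, -16, -24).
Distance = |w × v| / |v| = √7232 / √52 ≈ 11.793.

11.793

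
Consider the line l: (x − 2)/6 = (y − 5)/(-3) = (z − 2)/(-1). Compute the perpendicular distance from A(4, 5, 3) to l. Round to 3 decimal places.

l has direction (6, -3, -1) through (2, 5, 2).
Taking (2, 5, 2) on l with direction v = (6, -3, -1): w = A − (2, 5, 2) = (2, 0, 1), and w × v = (3, 8, -6).
Distance = |w × v| / |v| = √109 / √46 ≈ 1.539.

1.539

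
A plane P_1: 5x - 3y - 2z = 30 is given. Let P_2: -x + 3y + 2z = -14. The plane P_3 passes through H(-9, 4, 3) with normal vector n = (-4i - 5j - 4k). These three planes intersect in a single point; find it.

(4, 0, -5)

P_3: n·r = n·H gives -4x - 5y - 4z = 4.
Solving the 3×3 linear system 5x - 3y - 2z = 30, -x + 3y + 2z = -14, -4x - 5y - 4z = 4 (e.g. by elimination or Cramer's rule, determinant = -8) gives (4, 0, -5).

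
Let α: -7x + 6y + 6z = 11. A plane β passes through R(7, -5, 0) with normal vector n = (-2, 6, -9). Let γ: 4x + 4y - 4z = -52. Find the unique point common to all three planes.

β: n·r = n·R gives -2x + 6y - 9z = -44.
Solving the 3×3 linear system -7x + 6y + 6z = 11, -2x + 6y - 9z = -44, 4x + 4y - 4z = -52 (e.g. by elimination or Cramer's rule, determinant = -540) gives (-5, -6, 2).

(-5, -6, 2)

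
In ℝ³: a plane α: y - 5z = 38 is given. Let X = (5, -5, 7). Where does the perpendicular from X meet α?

Foot = X − λn with λ = (n·X − d)/|n|² = (-40 − 38)/26 = -3.
Foot = (5, -5, 7) − (-3)·(0, 1, -5) = (5, -2, -8).

(5, -2, -8)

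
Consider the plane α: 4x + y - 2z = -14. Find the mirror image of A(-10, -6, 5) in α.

λ = (n·A − d)/|n|² = (-56 − (-14))/21 = -2.
Reflection = A − 2λn = (-10, -6, 5) − (-4)·(4, 1, -2) = (6, -2, -3).

(6, -2, -3)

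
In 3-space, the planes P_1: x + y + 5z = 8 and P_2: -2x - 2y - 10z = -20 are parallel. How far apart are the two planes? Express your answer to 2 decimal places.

Rescale P_2 by 1/(-2): x + y + 5z = 10. Then distance = |8 − 10| / √27 ≈ 0.38.

0.38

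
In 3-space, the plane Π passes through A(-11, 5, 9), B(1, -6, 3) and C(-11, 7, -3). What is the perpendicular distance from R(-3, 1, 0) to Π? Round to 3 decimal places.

1.756

AB = (12, -11, -6), AC = (0, 2, -12); a normal to Π is AB × AC = (144, 144, 24).
Using A: Π has equation 144x + 144y + 24z = -648.
n·R − d = (144)·(-3) + (144)·(1) + (24)·(0) − (-648) = 360; |n| = √42048.
Distance = |360| / √42048 = 360/√42048 ≈ 1.756.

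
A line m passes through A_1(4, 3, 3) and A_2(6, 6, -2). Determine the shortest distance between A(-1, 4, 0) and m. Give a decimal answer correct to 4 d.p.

5.7720

A direction vector for m is A_2 − A_1 = (2, 3, -5).
Taking (4, 3, 3) on m with direction v = (2, 3, -5): w = A − (4, 3, 3) = (-5, 1, -3), and w × v = (4, -31, -17).
Distance = |w × v| / |v| = √1266 / √38 ≈ 5.7720.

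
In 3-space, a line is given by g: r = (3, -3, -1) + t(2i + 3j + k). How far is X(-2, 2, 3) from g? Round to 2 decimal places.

7.76

Taking (3, -3, -1) on g with direction v = (2, 3, 1): w = X − (3, -3, -1) = (-5, 5, 4), and w × v = (-7, 13, -25).
Distance = |w × v| / |v| = √843 / √14 ≈ 7.76.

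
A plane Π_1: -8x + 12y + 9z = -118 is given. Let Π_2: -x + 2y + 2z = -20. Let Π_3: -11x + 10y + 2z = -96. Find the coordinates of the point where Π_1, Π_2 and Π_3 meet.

Solving the 3×3 linear system -8x + 12y + 9z = -118, -x + 2y + 2z = -20, -11x + 10y + 2z = -96 (e.g. by elimination or Cramer's rule, determinant = -4) gives (2, -7, -2).

(2, -7, -2)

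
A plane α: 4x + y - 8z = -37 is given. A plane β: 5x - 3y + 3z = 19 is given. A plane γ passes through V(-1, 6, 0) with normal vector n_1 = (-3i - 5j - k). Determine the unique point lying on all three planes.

(2, 3, 6)

γ: n_1·r = n_1·V gives -3x - 5y - z = -27.
Solving the 3×3 linear system 4x + y - 8z = -37, 5x - 3y + 3z = 19, -3x - 5y - z = -27 (e.g. by elimination or Cramer's rule, determinant = 340) gives (2, 3, 6).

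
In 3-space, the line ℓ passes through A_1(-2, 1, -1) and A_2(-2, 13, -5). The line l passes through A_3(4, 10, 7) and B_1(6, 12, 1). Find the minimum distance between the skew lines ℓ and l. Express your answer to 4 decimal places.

9.4161

A direction vector for ℓ is A_2 − A_1 = (0, 12, -4).
A direction vector for l is B_1 − A_3 = (2, 2, -6).
Common perpendicular direction n = (0, 12, -4) × (2, 2, -6) = (-64, -8, -24).
With w = (4, 10, 7) − (-2, 1, -1) = (6, 9, 8), w · n = -648.
Distance = |w · n| / |n| = |-648| / √4736 ≈ 9.4161.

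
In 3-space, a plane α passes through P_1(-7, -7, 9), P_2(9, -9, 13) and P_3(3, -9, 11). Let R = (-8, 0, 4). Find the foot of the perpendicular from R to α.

(-10, -4, 10)

P_1P_2 = (16, -2, 4), P_1P_3 = (10, -2, 2); a normal to α is P_1P_2 × P_1P_3 = (4, 8, -12).
Using P_1: α has equation 4x + 8y - 12z = -192.
Foot = R − λn with λ = (n·R − d)/|n|² = (-80 − (-192))/224 = 1/2.
Foot = (-8, 0, 4) − (1/2)·(4, 8, -12) = (-10, -4, 10).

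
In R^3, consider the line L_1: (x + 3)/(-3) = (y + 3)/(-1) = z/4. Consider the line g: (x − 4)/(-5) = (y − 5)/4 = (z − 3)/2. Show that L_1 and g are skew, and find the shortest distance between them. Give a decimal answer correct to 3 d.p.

10.161

L_1 has direction (-3, -1, 4) through (-3, -3, 0).
g has direction (-5, 4, 2) through (4, 5, 3).
Common perpendicular direction n = (-3, -1, 4) × (-5, 4, 2) = (-18, -14, -17).
With w = (4, 5, 3) − (-3, -3, 0) = (7, 8, 3), w · n = -289.
Since n ≠ 0 the lines are not parallel, and w · n = -289 ≠ 0 so they do not intersect; hence they are skew.
Distance = |w · n| / |n| = |-289| / √809 ≈ 10.161.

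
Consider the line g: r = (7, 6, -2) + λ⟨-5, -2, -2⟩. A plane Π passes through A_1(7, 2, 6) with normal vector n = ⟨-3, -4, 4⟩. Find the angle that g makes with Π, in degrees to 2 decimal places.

24.07

Π: n·r = n·A_1 gives -3x - 4y + 4z = -5.
sin θ = |n·v| / (|n||v|) = |15| / (√41 · √33) = 0.40780.
θ ≈ 24.07°.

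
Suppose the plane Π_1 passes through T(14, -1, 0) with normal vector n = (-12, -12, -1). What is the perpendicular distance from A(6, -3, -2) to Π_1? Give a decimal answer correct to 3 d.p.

Π_1: n·r = n·T gives -12x - 12y - z = -156.
n·A − d = (-12)·(6) + (-12)·(-3) + (-1)·(-2) − (-156) = 122; |n| = √289.
Distance = |122| / √289 = 122/√289 ≈ 7.176.

7.176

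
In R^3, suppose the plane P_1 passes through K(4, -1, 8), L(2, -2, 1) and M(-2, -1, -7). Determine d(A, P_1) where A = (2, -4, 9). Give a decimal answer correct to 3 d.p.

3.578

KL = (-2, -1, -7), KM = (-6, 0, -15); a normal to P_1 is KL × KM = (15, 12, -6).
Using K: P_1 has equation 15x + 12y - 6z = 0.
n·A − d = (15)·(2) + (12)·(-4) + (-6)·(9) − 0 = -72; |n| = √405.
Distance = |-72| / √405 = 72/√405 ≈ 3.578.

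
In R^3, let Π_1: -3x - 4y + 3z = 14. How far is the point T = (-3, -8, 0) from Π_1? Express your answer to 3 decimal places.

4.630

n·T − d = (-3)·(-3) + (-4)·(-8) + (3)·(0) − 14 = 27; |n| = √34.
Distance = |27| / √34 = 27/√34 ≈ 4.630.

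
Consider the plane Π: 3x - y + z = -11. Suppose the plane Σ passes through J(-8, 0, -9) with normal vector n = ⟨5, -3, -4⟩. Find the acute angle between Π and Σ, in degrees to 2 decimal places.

Σ: n·r = n·J gives 5x - 3y - 4z = -4.
cos θ = |n₁·n₂| / (|n₁||n₂|) = |14| / (√11 · √50).
θ = arccos(0.59696) ≈ 53.35°.

53.35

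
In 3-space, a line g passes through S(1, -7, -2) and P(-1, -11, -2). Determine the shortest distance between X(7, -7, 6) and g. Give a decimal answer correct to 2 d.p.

A direction vector for g is P − S = (-2, -4, 0).
Taking (1, -7, -2) on g with direction v = (-2, -4, 0): w = X − (1, -7, -2) = (6, 0, 8), and w × v = (32, -16, -24).
Distance = |w × v| / |v| = √1856 / √20 ≈ 9.63.

9.63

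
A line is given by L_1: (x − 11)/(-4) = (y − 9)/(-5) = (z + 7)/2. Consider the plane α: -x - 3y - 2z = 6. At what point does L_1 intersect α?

L_1 has direction (-4, -5, 2) through (11, 9, -7).
Substitute r = (11, 9, -7) + t(-4, -5, 2) into the plane: -24 + 15t = 6, so t = 2.
Intersection: (11, 9, -7) + 2·(-4, -5, 2) = (3, -1, -3).

(3, -1, -3)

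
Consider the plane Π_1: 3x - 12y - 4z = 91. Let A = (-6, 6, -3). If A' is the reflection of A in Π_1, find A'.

λ = (n·A − d)/|n|² = (-78 − 91)/169 = -1.
Reflection = A − 2λn = (-6, 6, -3) − (-2)·(3, -12, -4) = (0, -18, -11).

(0, -18, -11)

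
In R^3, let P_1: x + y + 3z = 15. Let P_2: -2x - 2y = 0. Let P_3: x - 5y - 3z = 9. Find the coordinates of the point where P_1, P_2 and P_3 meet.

(4, -4, 5)

Solving the 3×3 linear system x + y + 3z = 15, -2x - 2y = 0, x - 5y - 3z = 9 (e.g. by elimination or Cramer's rule, determinant = 36) gives (4, -4, 5).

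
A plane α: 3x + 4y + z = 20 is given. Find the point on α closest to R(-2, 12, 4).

(-5, 8, 3)

Foot = R − λn with λ = (n·R − d)/|n|² = (46 − 20)/26 = 1.
Foot = (-2, 12, 4) − 1·(3, 4, 1) = (-5, 8, 3).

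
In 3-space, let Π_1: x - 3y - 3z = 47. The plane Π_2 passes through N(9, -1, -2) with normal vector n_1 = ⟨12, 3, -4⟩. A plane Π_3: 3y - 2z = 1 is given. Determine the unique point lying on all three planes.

(8, -5, -8)

Π_2: n_1·r = n_1·N gives 12x + 3y - 4z = 113.
Solving the 3×3 linear system x - 3y - 3z = 47, 12x + 3y - 4z = 113, 3y - 2z = 1 (e.g. by elimination or Cramer's rule, determinant = -174) gives (8, -5, -8).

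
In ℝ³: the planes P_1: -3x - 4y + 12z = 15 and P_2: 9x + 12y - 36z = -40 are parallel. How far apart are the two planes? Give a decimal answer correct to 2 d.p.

Rescale P_2 by 1/(-3): -3x - 4y + 12z = 40/3. Then distance = |15 − (40/3)| / √169 ≈ 0.13.

0.13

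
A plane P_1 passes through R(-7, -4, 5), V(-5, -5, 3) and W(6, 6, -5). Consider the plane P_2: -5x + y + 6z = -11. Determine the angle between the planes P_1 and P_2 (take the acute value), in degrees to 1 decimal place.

83.2

RV = (2, -1, -2), RW = (13, 10, -10); a normal to P_1 is RV × RW = (30, -6, 33).
Using R: P_1 has equation 30x - 6y + 33z = -21.
cos θ = |n₁·n₂| / (|n₁||n₂|) = |42| / (√2025 · √62).
θ = arccos(0.11853) ≈ 83.2°.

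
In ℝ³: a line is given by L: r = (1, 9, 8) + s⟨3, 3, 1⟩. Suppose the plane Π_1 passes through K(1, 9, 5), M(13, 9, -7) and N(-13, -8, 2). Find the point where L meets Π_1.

KM = (12, 0, -12), KN = (-14, -17, -3); a normal to Π_1 is KM × KN = (-204, 204, -204).
Using K: Π_1 has equation -204x + 204y - 204z = 612.
Substitute r = (1, 9, 8) + t(3, 3, 1) into the plane: 0 + (-204)t = 612, so t = -3.
Intersection: (1, 9, 8) + (-3)·(3, 3, 1) = (-8, 0, 5).

(-8, 0, 5)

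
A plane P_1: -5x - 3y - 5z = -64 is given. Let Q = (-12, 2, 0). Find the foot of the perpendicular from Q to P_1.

(-2, 8, 10)

Foot = Q − λn with λ = (n·Q − d)/|n|² = (54 − (-64))/59 = 2.
Foot = (-12, 2, 0) − 2·(-5, -3, -5) = (-2, 8, 10).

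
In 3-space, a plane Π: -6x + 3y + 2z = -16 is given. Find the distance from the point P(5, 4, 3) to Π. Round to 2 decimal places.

0.57

n·P − d = (-6)·(5) + (3)·(4) + (2)·(3) − (-16) = 4; |n| = √49.
Distance = |4| / √49 = 4/√49 ≈ 0.57.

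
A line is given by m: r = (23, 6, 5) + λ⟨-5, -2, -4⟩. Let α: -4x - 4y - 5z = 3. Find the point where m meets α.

Substitute r = (23, 6, 5) + t(-5, -2, -4) into the plane: -141 + 48t = 3, so t = 3.
Intersection: (23, 6, 5) + 3·(-5, -2, -4) = (8, 0, -7).

(8, 0, -7)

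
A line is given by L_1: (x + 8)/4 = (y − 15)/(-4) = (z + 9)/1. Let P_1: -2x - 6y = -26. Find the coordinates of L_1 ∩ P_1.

(4, 3, -6)

L_1 has direction (4, -4, 1) through (-8, 15, -9).
Substitute r = (-8, 15, -9) + t(4, -4, 1) into the plane: -74 + 16t = -26, so t = 3.
Intersection: (-8, 15, -9) + 3·(4, -4, 1) = (4, 3, -6).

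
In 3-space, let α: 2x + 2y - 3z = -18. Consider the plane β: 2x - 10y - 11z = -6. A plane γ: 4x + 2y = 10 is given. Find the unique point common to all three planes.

Solving the 3×3 linear system 2x + 2y - 3z = -18, 2x - 10y - 11z = -6, 4x + 2y = 10 (e.g. by elimination or Cramer's rule, determinant = -176) gives (5, -5, 6).

(5, -5, 6)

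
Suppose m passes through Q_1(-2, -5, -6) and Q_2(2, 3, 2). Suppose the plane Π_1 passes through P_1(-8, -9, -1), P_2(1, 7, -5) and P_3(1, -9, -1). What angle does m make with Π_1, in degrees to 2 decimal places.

53.94

A direction vector for m is Q_2 − Q_1 = (4, 8, 8).
P_1P_2 = (9, 16, -4), P_1P_3 = (9, 0, 0); a normal to Π_1 is P_1P_2 × P_1P_3 = (0, -36, -144).
Using P_1: Π_1 has equation -36y - 144z = 468.
sin θ = |n·v| / (|n||v|) = |-1440| / (√22032 · √144) = 0.80845.
θ ≈ 53.94°.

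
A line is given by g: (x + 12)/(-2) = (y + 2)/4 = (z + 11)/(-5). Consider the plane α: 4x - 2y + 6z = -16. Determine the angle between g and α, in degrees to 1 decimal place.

g has direction (-2, 4, -5) through (-12, -2, -11).
sin θ = |n·v| / (|n||v|) = |-46| / (√56 · √45) = 0.91634.
θ ≈ 66.4°.

66.4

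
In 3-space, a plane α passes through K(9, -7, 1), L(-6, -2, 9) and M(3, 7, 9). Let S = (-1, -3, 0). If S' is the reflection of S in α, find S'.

KL = (-15, 5, 8), KM = (-6, 14, 8); a normal to α is KL × KM = (-72, 72, -180).
Using K: α has equation -72x + 72y - 180z = -1332.
λ = (n·S − d)/|n|² = (-144 − (-1332))/42768 = 1/36.
Reflection = S − 2λn = (-1, -3, 0) − (1/18)·(-72, 72, -180) = (3, -7, 10).

(3, -7, 10)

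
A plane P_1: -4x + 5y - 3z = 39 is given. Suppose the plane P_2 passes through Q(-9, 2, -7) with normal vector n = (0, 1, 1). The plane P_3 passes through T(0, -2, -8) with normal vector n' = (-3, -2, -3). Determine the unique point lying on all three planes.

(-4, 1, -6)

P_2: n·r = n·Q gives y + z = -5.
P_3: n'·r = n'·T gives -3x - 2y - 3z = 28.
Solving the 3×3 linear system -4x + 5y - 3z = 39, y + z = -5, -3x - 2y - 3z = 28 (e.g. by elimination or Cramer's rule, determinant = -20) gives (-4, 1, -6).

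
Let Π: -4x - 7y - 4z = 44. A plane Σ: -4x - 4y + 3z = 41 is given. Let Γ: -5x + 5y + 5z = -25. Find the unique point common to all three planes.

(0, -8, 3)

Solving the 3×3 linear system -4x - 7y - 4z = 44, -4x - 4y + 3z = 41, -5x + 5y + 5z = -25 (e.g. by elimination or Cramer's rule, determinant = 265) gives (0, -8, 3).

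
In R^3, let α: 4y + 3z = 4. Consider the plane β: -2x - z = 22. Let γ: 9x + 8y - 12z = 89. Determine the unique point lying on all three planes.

(-7, 7, -8)

Solving the 3×3 linear system 4y + 3z = 4, -2x - z = 22, 9x + 8y - 12z = 89 (e.g. by elimination or Cramer's rule, determinant = -180) gives (-7, 7, -8).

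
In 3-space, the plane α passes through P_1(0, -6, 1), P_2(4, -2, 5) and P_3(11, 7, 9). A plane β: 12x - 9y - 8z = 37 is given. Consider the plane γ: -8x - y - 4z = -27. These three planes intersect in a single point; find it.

P_1P_2 = (4, 4, 4), P_1P_3 = (11, 13, 8); a normal to α is P_1P_2 × P_1P_3 = (-20, 12, 8).
Using P_1: α has equation -20x + 12y + 8z = -64.
Solving the 3×3 linear system -20x + 12y + 8z = -64, 12x - 9y - 8z = 37, -8x - y - 4z = -27 (e.g. by elimination or Cramer's rule, determinant = 112) gives (3, -1, 1).

(3, -1, 1)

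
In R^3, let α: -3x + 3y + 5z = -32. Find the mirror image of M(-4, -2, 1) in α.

(2, -8, -9)

λ = (n·M − d)/|n|² = (11 − (-32))/43 = 1.
Reflection = M − 2λn = (-4, -2, 1) − 2·(-3, 3, 5) = (2, -8, -9).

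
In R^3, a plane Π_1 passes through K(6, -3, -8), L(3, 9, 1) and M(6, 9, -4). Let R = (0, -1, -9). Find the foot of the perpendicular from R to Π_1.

KL = (-3, 12, 9), KM = (0, 12, 4); a normal to Π_1 is KL × KM = (-60, 12, -36).
Using K: Π_1 has equation -60x + 12y - 36z = -108.
Foot = R − λn with λ = (n·R − d)/|n|² = (312 − (-108))/5040 = 1/12.
Foot = (0, -1, -9) − (1/12)·(-60, 12, -36) = (5, -2, -6).

(5, -2, -6)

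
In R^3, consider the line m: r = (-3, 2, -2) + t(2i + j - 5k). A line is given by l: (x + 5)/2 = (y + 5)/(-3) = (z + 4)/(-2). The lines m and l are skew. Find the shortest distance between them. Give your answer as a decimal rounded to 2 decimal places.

4.66

l has direction (2, -3, -2) through (-5, -5, -4).
Common perpendicular direction n = (2, 1, -5) × (2, -3, -2) = (-17, -6, -8).
With w = (-5, -5, -4) − (-3, 2, -2) = (-2, -7, -2), w · n = 92.
Distance = |w · n| / |n| = |92| / √389 ≈ 4.66.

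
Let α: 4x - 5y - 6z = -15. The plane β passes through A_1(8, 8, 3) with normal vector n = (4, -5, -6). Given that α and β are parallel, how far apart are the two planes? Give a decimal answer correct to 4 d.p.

1.2536

β: n·r = n·A_1 gives 4x - 5y - 6z = -26.
Same normal n = (4, -5, -6) with |n| = √77; distance = |-15 − (-26)| / |n| = 11/√77 ≈ 1.2536.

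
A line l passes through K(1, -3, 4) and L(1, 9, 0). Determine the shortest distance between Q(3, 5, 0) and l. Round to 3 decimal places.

2.366

A direction vector for l is L − K = (0, 12, -4).
Taking (1, -3, 4) on l with direction v = (0, 12, -4): w = Q − (1, -3, 4) = (2, 8, -4), and w × v = (16, 8, 24).
Distance = |w × v| / |v| = √896 / √160 ≈ 2.366.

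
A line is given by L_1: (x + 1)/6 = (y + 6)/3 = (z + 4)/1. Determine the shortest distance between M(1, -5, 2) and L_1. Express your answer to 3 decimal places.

L_1 has direction (6, 3, 1) through (-1, -6, -4).
Taking (-1, -6, -4) on L_1 with direction v = (6, 3, 1): w = M − (-1, -6, -4) = (2, 1, 6), and w × v = (-17, 34, 0).
Distance = |w × v| / |v| = √1445 / √46 ≈ 5.605.

5.605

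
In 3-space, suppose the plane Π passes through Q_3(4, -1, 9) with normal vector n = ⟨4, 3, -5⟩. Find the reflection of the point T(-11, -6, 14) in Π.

(5, 6, -6)

Π: n·r = n·Q_3 gives 4x + 3y - 5z = -32.
λ = (n·T − d)/|n|² = (-132 − (-32))/50 = -2.
Reflection = T − 2λn = (-11, -6, 14) − (-4)·(4, 3, -5) = (5, 6, -6).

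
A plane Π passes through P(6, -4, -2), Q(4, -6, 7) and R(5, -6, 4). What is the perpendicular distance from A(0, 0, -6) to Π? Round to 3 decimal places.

PQ = (-2, -2, 9), PR = (-1, -2, 6); a normal to Π is PQ × PR = (6, 3, 2).
Using P: Π has equation 6x + 3y + 2z = 20.
n·A − d = (6)·(0) + (3)·(0) + (2)·(-6) − 20 = -32; |n| = √49.
Distance = |-32| / √49 = 32/√49 ≈ 4.571.

4.571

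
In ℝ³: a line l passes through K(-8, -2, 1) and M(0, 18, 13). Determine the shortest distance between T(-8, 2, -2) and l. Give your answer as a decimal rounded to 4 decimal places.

A direction vector for l is M − K = (8, 20, 12).
Taking (-8, -2, 1) on l with direction v = (8, 20, 12): w = T − (-8, -2, 1) = (0, 4, -3), and w × v = (108, -24, -32).
Distance = |w × v| / |v| = √13264 / √608 ≈ 4.6707.

4.6707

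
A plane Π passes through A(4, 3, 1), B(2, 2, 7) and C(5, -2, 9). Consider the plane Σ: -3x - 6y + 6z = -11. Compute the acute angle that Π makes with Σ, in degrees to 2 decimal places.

AB = (-2, -1, 6), AC = (1, -5, 8); a normal to Π is AB × AC = (22, 22, 11).
Using A: Π has equation 22x + 22y + 11z = 165.
cos θ = |n₁·n₂| / (|n₁||n₂|) = |-132| / (√1089 · √81).
θ = arccos(0.44444) ≈ 63.61°.

63.61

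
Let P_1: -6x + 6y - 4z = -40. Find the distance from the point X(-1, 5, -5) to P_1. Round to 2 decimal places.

10.23

n·X − d = (-6)·(-1) + (6)·(5) + (-4)·(-5) − (-40) = 96; |n| = √88.
Distance = |96| / √88 = 96/√88 ≈ 10.23.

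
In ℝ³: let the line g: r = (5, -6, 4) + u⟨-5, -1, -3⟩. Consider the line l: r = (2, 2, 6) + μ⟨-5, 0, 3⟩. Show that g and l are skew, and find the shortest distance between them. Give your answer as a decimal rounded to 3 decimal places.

Common perpendicular direction n = (-5, -1, -3) × (-5, 0, 3) = (-3, 30, -5).
With w = (2, 2, 6) − (5, -6, 4) = (-3, 8, 2), w · n = 239.
Since n ≠ 0 the lines are not parallel, and w · n = 239 ≠ 0 so they do not intersect; hence they are skew.
Distance = |w · n| / |n| = |239| / √934 ≈ 7.820.

7.820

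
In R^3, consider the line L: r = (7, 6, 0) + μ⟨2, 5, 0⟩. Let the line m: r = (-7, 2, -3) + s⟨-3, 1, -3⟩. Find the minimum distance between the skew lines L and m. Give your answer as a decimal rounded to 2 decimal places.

5.76

Common perpendicular direction n = (2, 5, 0) × (-3, 1, -3) = (-15, 6, 17).
With w = (-7, 2, -3) − (7, 6, 0) = (-14, -4, -3), w · n = 135.
Distance = |w · n| / |n| = |135| / √550 ≈ 5.76.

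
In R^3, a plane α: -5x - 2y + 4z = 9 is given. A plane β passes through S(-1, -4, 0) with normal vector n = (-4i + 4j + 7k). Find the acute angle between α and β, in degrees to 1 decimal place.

β: n·r = n·S gives -4x + 4y + 7z = -12.
cos θ = |n₁·n₂| / (|n₁||n₂|) = |40| / (√45 · √81).
θ = arccos(0.66254) ≈ 48.5°.

48.5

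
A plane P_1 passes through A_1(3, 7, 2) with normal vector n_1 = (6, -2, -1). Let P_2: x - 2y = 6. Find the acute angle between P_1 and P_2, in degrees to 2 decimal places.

P_1: n_1·r = n_1·A_1 gives 6x - 2y - z = 2.
cos θ = |n₁·n₂| / (|n₁||n₂|) = |10| / (√41 · √5).
θ = arccos(0.69843) ≈ 45.70°.

45.70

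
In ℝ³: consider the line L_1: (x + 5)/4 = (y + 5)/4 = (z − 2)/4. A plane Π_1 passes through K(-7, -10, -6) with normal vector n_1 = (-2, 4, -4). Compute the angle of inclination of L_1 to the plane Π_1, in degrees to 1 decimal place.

11.1

L_1 has direction (4, 4, 4) through (-5, -5, 2).
Π_1: n_1·r = n_1·K gives -2x + 4y - 4z = -2.
sin θ = |n·v| / (|n||v|) = |-8| / (√36 · √48) = 0.19245.
θ ≈ 11.1°.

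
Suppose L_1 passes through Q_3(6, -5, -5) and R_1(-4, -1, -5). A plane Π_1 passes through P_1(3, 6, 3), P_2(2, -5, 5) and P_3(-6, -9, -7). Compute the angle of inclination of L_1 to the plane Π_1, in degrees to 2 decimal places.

57.94

A direction vector for L_1 is R_1 − Q_3 = (-10, 4, 0).
P_1P_2 = (-1, -11, 2), P_1P_3 = (-9, -15, -10); a normal to Π_1 is P_1P_2 × P_1P_3 = (140, -28, -84).
Using P_1: Π_1 has equation 140x - 28y - 84z = 0.
sin θ = |n·v| / (|n||v|) = |-1512| / (√27440 · √116) = 0.84748.
θ ≈ 57.94°.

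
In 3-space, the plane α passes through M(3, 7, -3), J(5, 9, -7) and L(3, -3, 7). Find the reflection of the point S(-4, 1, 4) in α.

(0, 5, 8)

MJ = (2, 2, -4), ML = (0, -10, 10); a normal to α is MJ × ML = (-20, -20, -20).
Using M: α has equation -20x - 20y - 20z = -140.
λ = (n·S − d)/|n|² = (-20 − (-140))/1200 = 1/10.
Reflection = S − 2λn = (-4, 1, 4) − (1/5)·(-20, -20, -20) = (0, 5, 8).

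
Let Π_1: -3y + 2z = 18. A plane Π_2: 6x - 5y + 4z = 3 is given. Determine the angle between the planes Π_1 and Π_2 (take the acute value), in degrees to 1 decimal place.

cos θ = |n₁·n₂| / (|n₁||n₂|) = |23| / (√13 · √77).
θ = arccos(0.72696) ≈ 43.4°.

43.4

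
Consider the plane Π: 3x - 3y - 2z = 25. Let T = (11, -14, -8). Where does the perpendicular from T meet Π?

Foot = T − λn with λ = (n·T − d)/|n|² = (91 − 25)/22 = 3.
Foot = (11, -14, -8) − 3·(3, -3, -2) = (2, -5, -2).

(2, -5, -2)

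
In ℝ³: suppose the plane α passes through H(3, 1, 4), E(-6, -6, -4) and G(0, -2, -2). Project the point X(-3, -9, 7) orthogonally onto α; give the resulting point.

HE = (-9, -7, -8), HG = (-3, -3, -6); a normal to α is HE × HG = (18, -30, 6).
Using H: α has equation 18x - 30y + 6z = 48.
Foot = X − λn with λ = (n·X − d)/|n|² = (258 − 48)/1260 = 1/6.
Foot = (-3, -9, 7) − (1/6)·(18, -30, 6) = (-6, -4, 6).

(-6, -4, 6)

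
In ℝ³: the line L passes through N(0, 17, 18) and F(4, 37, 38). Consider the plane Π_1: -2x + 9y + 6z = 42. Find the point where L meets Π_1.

A direction vector for L is F − N = (4, 20, 20).
Substitute r = (0, 17, 18) + t(4, 20, 20) into the plane: 261 + 292t = 42, so t = -3/4.
Intersection: (0, 17, 18) + (-3/4)·(4, 20, 20) = (-3, 2, 3).

(-3, 2, 3)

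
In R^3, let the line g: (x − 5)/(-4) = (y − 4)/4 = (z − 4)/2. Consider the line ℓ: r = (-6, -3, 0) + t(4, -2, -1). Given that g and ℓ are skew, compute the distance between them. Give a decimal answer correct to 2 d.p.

0.45

g has direction (-4, 4, 2) through (5, 4, 4).
Common perpendicular direction n = (-4, 4, 2) × (4, -2, -1) = (0, 4, -8).
With w = (-6, -3, 0) − (5, 4, 4) = (-11, -7, -4), w · n = 4.
Distance = |w · n| / |n| = |4| / √80 ≈ 0.45.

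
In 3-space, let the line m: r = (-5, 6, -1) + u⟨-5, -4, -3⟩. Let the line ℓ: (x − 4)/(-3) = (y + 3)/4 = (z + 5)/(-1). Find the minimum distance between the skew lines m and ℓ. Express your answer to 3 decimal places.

6.556

ℓ has direction (-3, 4, -1) through (4, -3, -5).
Common perpendicular direction n = (-5, -4, -3) × (-3, 4, -1) = (16, 4, -32).
With w = (4, -3, -5) − (-5, 6, -1) = (9, -9, -4), w · n = 236.
Distance = |w · n| / |n| = |236| / √1296 ≈ 6.556.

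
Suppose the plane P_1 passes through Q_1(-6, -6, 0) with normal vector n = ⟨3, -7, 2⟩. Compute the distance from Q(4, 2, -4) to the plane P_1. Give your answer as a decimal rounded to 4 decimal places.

4.3180

P_1: n·r = n·Q_1 gives 3x - 7y + 2z = 24.
n·Q − d = (3)·(4) + (-7)·(2) + (2)·(-4) − 24 = -34; |n| = √62.
Distance = |-34| / √62 = 34/√62 ≈ 4.3180.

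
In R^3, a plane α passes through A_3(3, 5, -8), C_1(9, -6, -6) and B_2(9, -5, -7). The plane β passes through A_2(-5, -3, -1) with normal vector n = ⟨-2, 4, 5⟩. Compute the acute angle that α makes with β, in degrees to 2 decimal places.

A_3C_1 = (6, -11, 2), A_3B_2 = (6, -10, 1); a normal to α is A_3C_1 × A_3B_2 = (9, 6, 6).
Using A_3: α has equation 9x + 6y + 6z = 9.
β: n·r = n·A_2 gives -2x + 4y + 5z = -7.
cos θ = |n₁·n₂| / (|n₁||n₂|) = |36| / (√153 · √45).
θ = arccos(0.43386) ≈ 64.29°.

64.29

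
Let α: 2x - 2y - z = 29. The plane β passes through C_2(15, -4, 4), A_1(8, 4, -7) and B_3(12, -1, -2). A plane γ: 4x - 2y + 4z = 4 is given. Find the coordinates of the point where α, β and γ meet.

(10, 0, -9)

C_2A_1 = (-7, 8, -11), C_2B_3 = (-3, 3, -6); a normal to β is C_2A_1 × C_2B_3 = (-15, -9, 3).
Using C_2: β has equation -15x - 9y + 3z = -177.
Solving the 3×3 linear system 2x - 2y - z = 29, -15x - 9y + 3z = -177, 4x - 2y + 4z = 4 (e.g. by elimination or Cramer's rule, determinant = -270) gives (10, 0, -9).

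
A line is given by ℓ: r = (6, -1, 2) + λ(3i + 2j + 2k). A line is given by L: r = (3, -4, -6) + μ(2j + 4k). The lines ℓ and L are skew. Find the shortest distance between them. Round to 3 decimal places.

1.714

Common perpendicular direction n = (3, 2, 2) × (0, 2, 4) = (4, -12, 6).
With w = (3, -4, -6) − (6, -1, 2) = (-3, -3, -8), w · n = -24.
Distance = |w · n| / |n| = |-24| / √196 ≈ 1.714.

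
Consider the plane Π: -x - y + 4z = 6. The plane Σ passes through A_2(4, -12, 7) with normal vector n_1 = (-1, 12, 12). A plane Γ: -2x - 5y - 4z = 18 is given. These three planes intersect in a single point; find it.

Σ: n_1·r = n_1·A_2 gives -x + 12y + 12z = -64.
Solving the 3×3 linear system -x - y + 4z = 6, -x + 12y + 12z = -64, -2x - 5y - 4z = 18 (e.g. by elimination or Cramer's rule, determinant = 132) gives (4, -6, 1).

(4, -6, 1)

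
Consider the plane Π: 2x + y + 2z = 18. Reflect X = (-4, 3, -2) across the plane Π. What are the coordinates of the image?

(8, 9, 10)

λ = (n·X − d)/|n|² = (-9 − 18)/9 = -3.
Reflection = X − 2λn = (-4, 3, -2) − (-6)·(2, 1, 2) = (8, 9, 10).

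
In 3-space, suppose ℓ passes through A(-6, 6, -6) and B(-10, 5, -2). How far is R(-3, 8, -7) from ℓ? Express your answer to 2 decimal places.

A direction vector for ℓ is B − A = (-4, -1, 4).
Taking (-6, 6, -6) on ℓ with direction v = (-4, -1, 4): w = R − (-6, 6, -6) = (3, 2, -1), and w × v = (7, -8, 5).
Distance = |w × v| / |v| = √138 / √33 ≈ 2.04.

2.04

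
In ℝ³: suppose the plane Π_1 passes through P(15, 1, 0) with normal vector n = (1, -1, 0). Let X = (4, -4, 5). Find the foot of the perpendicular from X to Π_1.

(7, -7, 5)

Π_1: n·r = n·P gives x - y = 14.
Foot = X − λn with λ = (n·X − d)/|n|² = (8 − 14)/2 = -3.
Foot = (4, -4, 5) − (-3)·(1, -1, 0) = (7, -7, 5).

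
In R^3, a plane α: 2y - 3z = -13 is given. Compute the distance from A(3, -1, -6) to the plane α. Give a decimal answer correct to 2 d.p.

8.04

n·A − d = (0)·(3) + (2)·(-1) + (-3)·(-6) − (-13) = 29; |n| = √13.
Distance = |29| / √13 = 29/√13 ≈ 8.04.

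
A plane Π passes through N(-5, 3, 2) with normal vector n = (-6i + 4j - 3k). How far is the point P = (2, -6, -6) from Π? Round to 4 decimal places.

6.9140

Π: n·r = n·N gives -6x + 4y - 3z = 36.
n·P − d = (-6)·(2) + (4)·(-6) + (-3)·(-6) − 36 = -54; |n| = √61.
Distance = |-54| / √61 = 54/√61 ≈ 6.9140.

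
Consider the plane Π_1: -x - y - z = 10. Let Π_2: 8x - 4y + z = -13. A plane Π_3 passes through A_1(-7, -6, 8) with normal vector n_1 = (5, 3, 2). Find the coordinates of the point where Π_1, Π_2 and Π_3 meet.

(-4, -5, -1)

Π_3: n_1·r = n_1·A_1 gives 5x + 3y + 2z = -37.
Solving the 3×3 linear system -x - y - z = 10, 8x - 4y + z = -13, 5x + 3y + 2z = -37 (e.g. by elimination or Cramer's rule, determinant = -22) gives (-4, -5, -1).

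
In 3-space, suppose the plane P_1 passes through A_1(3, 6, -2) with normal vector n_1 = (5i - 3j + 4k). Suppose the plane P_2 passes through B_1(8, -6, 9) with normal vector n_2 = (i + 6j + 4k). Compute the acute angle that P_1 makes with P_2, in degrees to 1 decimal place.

86.7

P_1: n_1·r = n_1·A_1 gives 5x - 3y + 4z = -11.
P_2: n_2·r = n_2·B_1 gives x + 6y + 4z = 8.
cos θ = |n₁·n₂| / (|n₁||n₂|) = |3| / (√50 · √53).
θ = arccos(0.05828) ≈ 86.7°.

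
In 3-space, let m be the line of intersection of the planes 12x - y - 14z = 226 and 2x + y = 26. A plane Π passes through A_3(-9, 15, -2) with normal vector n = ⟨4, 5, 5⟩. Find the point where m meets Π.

Direction of m: (12, -1, -14) × (2, 1, 0) = (14, -28, 14).
A point on m: solving the two plane equations with x = 3 gives (3, 20, -15).
Π: n·r = n·A_3 gives 4x + 5y + 5z = 29.
Substitute r = (3, 20, -15) + t(14, -28, 14) into the plane: 37 + (-14)t = 29, so t = 4/7.
Intersection: (3, 20, -15) + (4/7)·(14, -28, 14) = (11, 4, -7).

(11, 4, -7)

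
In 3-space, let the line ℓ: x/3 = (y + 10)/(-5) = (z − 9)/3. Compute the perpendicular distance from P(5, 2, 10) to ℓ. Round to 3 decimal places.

ℓ has direction (3, -5, 3) through (0, -10, 9).
Taking (0, -10, 9) on ℓ with direction v = (3, -5, 3): w = P − (0, -10, 9) = (5, 12, 1), and w × v = (41, -12, -61).
Distance = |w × v| / |v| = √5546 / √43 ≈ 11.357.

11.357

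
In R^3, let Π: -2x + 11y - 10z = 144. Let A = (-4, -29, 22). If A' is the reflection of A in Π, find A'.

λ = (n·A − d)/|n|² = (-531 − 144)/225 = -3.
Reflection = A − 2λn = (-4, -29, 22) − (-6)·(-2, 11, -10) = (-16, 37, -38).

(-16, 37, -38)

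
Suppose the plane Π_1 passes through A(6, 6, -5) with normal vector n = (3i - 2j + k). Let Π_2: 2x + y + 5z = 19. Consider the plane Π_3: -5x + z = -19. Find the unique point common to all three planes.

Π_1: n·r = n·A gives 3x - 2y + z = 1.
Solving the 3×3 linear system 3x - 2y + z = 1, 2x + y + 5z = 19, -5x + z = -19 (e.g. by elimination or Cramer's rule, determinant = 62) gives (4, 6, 1).

(4, 6, 1)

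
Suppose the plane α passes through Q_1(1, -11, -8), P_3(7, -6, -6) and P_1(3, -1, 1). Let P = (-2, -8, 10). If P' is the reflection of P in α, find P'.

Q_1P_3 = (6, 5, 2), Q_1P_1 = (2, 10, 9); a normal to α is Q_1P_3 × Q_1P_1 = (25, -50, 50).
Using Q_1: α has equation 25x - 50y + 50z = 175.
λ = (n·P − d)/|n|² = (850 − 175)/5625 = 3/25.
Reflection = P − 2λn = (-2, -8, 10) − (6/25)·(25, -50, 50) = (-8, 4, -2).

(-8, 4, -2)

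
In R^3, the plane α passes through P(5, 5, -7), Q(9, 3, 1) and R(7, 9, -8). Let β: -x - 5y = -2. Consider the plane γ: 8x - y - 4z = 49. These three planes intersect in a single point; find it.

(7, -1, 2)

PQ = (4, -2, 8), PR = (2, 4, -1); a normal to α is PQ × PR = (-30, 20, 20).
Using P: α has equation -30x + 20y + 20z = -190.
Solving the 3×3 linear system -30x + 20y + 20z = -190, -x - 5y = -2, 8x - y - 4z = 49 (e.g. by elimination or Cramer's rule, determinant = 140) gives (7, -1, 2).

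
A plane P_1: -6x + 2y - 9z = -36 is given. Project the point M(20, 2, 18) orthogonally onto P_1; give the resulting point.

(8, 6, 0)

Foot = M − λn with λ = (n·M − d)/|n|² = (-278 − (-36))/121 = -2.
Foot = (20, 2, 18) − (-2)·(-6, 2, -9) = (8, 6, 0).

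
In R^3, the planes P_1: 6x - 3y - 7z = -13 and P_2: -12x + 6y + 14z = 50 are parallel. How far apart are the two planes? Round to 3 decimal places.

Rescale P_2 by 1/(-2): 6x - 3y - 7z = -25. Then distance = |-13 − (-25)| / √94 ≈ 1.238.

1.238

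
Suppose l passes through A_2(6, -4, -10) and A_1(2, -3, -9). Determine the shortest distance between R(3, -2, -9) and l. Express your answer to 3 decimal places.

A direction vector for l is A_1 − A_2 = (-4, 1, 1).
Taking (6, -4, -10) on l with direction v = (-4, 1, 1): w = R − (6, -4, -10) = (-3, 2, 1), and w × v = (1, -1, 5).
Distance = |w × v| / |v| = √27 / √18 ≈ 1.225.

1.225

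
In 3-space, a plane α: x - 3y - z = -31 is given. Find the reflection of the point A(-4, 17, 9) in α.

λ = (n·A − d)/|n|² = (-64 − (-31))/11 = -3.
Reflection = A − 2λn = (-4, 17, 9) − (-6)·(1, -3, -1) = (2, -1, 3).

(2, -1, 3)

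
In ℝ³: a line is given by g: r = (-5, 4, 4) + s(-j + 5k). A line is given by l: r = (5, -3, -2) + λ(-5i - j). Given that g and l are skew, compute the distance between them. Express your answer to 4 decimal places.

Common perpendicular direction n = (0, -1, 5) × (-5, -1, 0) = (5, -25, -5).
With w = (5, -3, -2) − (-5, 4, 4) = (10, -7, -6), w · n = 255.
Distance = |w · n| / |n| = |255| / √675 ≈ 9.8150.

9.8150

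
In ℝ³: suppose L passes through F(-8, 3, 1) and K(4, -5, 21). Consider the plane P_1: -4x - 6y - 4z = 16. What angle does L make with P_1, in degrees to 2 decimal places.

23.17

A direction vector for L is K − F = (12, -8, 20).
sin θ = |n·v| / (|n||v|) = |-80| / (√68 · √608) = 0.39344.
θ ≈ 23.17°.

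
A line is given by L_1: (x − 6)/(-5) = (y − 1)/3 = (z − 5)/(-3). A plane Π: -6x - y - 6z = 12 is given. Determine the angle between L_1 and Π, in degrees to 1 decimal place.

L_1 has direction (-5, 3, -3) through (6, 1, 5).
sin θ = |n·v| / (|n||v|) = |45| / (√73 · √43) = 0.80319.
θ ≈ 53.4°.

53.4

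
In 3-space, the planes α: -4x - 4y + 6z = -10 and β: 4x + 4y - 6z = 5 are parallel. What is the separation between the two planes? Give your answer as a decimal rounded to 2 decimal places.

Rescale β by 1/(-1): -4x - 4y + 6z = -5. Then distance = |-10 − (-5)| / √68 ≈ 0.61.

0.61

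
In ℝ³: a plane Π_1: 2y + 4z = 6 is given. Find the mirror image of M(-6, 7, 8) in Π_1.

(-6, -1, -8)

λ = (n·M − d)/|n|² = (46 − 6)/20 = 2.
Reflection = M − 2λn = (-6, 7, 8) − 4·(0, 2, 4) = (-6, -1, -8).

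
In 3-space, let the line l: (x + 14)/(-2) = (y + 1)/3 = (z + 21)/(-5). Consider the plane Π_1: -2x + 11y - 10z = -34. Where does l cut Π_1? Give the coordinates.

(-8, -10, -6)

l has direction (-2, 3, -5) through (-14, -1, -21).
Substitute r = (-14, -1, -21) + t(-2, 3, -5) into the plane: 227 + 87t = -34, so t = -3.
Intersection: (-14, -1, -21) + (-3)·(-2, 3, -5) = (-8, -10, -6).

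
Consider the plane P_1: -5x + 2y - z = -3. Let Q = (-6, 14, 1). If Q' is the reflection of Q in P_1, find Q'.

λ = (n·Q − d)/|n|² = (57 − (-3))/30 = 2.
Reflection = Q − 2λn = (-6, 14, 1) − 4·(-5, 2, -1) = (14, 6, 5).

(14, 6, 5)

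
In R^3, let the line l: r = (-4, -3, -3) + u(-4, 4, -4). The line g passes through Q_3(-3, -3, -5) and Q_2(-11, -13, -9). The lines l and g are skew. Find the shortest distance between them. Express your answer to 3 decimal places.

2.160

A direction vector for g is Q_2 − Q_3 = (-8, -10, -4).
Common perpendicular direction n = (-4, 4, -4) × (-8, -10, -4) = (-56, 16, 72).
With w = (-3, -3, -5) − (-4, -3, -3) = (1, 0, -2), w · n = -200.
Distance = |w · n| / |n| = |-200| / √8576 ≈ 2.160.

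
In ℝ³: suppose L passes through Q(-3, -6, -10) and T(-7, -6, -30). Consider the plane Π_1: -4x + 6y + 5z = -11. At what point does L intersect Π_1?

(0, -6, 5)

A direction vector for L is T − Q = (-4, 0, -20).
Substitute r = (-3, -6, -10) + t(-4, 0, -20) into the plane: -74 + (-84)t = -11, so t = -3/4.
Intersection: (-3, -6, -10) + (-3/4)·(-4, 0, -20) = (0, -6, 5).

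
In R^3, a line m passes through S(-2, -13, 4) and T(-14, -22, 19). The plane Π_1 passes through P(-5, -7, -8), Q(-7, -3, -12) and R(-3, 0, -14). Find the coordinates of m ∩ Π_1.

A direction vector for m is T − S = (-12, -9, 15).
PQ = (-2, 4, -4), PR = (2, 7, -6); a normal to Π_1 is PQ × PR = (4, -20, -22).
Using P: Π_1 has equation 4x - 20y - 22z = 296.
Substitute r = (-2, -13, 4) + t(-12, -9, 15) into the plane: 164 + (-198)t = 296, so t = -2/3.
Intersection: (-2, -13, 4) + (-2/3)·(-12, -9, 15) = (6, -7, -6).

(6, -7, -6)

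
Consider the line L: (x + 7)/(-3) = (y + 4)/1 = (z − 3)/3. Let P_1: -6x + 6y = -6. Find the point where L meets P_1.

(-4, -5, 0)

L has direction (-3, 1, 3) through (-7, -4, 3).
Substitute r = (-7, -4, 3) + t(-3, 1, 3) into the plane: 18 + 24t = -6, so t = -1.
Intersection: (-7, -4, 3) + (-1)·(-3, 1, 3) = (-4, -5, 0).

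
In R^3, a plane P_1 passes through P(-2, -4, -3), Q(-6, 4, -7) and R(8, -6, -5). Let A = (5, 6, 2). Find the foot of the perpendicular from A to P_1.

PQ = (-4, 8, -4), PR = (10, -2, -2); a normal to P_1 is PQ × PR = (-24, -48, -72).
Using P: P_1 has equation -24x - 48y - 72z = 456.
Foot = A − λn with λ = (n·A − d)/|n|² = (-552 − 456)/8064 = -1/8.
Foot = (5, 6, 2) − (-1/8)·(-24, -48, -72) = (2, 0, -7).

(2, 0, -7)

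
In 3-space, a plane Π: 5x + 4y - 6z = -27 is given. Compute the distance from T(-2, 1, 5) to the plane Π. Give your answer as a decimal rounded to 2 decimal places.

n·T − d = (5)·(-2) + (4)·(1) + (-6)·(5) − (-27) = -9; |n| = √77.
Distance = |-9| / √77 = 9/√77 ≈ 1.03.

1.03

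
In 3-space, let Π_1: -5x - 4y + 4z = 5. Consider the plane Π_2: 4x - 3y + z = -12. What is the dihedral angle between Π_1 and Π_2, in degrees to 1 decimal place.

84.0

cos θ = |n₁·n₂| / (|n₁||n₂|) = |-4| / (√57 · √26).
θ = arccos(0.10390) ≈ 84.0°.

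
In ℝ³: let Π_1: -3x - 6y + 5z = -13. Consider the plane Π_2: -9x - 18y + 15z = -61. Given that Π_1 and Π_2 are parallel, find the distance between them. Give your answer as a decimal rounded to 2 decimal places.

Rescale Π_2 by 1/3: -3x - 6y + 5z = -61/3. Then distance = |-13 − (-61/3)| / √70 ≈ 0.88.

0.88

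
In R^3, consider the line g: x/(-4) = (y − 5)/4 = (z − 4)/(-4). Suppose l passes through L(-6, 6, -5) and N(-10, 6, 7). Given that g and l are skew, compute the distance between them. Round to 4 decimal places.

g has direction (-4, 4, -4) through (0, 5, 4).
A direction vector for l is N − L = (-4, 0, 12).
Common perpendicular direction n = (-4, 4, -4) × (-4, 0, 12) = (48, 64, 16).
With w = (-6, 6, -5) − (0, 5, 4) = (-6, 1, -9), w · n = -368.
Distance = |w · n| / |n| = |-368| / √6656 ≈ 4.5107.

4.5107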